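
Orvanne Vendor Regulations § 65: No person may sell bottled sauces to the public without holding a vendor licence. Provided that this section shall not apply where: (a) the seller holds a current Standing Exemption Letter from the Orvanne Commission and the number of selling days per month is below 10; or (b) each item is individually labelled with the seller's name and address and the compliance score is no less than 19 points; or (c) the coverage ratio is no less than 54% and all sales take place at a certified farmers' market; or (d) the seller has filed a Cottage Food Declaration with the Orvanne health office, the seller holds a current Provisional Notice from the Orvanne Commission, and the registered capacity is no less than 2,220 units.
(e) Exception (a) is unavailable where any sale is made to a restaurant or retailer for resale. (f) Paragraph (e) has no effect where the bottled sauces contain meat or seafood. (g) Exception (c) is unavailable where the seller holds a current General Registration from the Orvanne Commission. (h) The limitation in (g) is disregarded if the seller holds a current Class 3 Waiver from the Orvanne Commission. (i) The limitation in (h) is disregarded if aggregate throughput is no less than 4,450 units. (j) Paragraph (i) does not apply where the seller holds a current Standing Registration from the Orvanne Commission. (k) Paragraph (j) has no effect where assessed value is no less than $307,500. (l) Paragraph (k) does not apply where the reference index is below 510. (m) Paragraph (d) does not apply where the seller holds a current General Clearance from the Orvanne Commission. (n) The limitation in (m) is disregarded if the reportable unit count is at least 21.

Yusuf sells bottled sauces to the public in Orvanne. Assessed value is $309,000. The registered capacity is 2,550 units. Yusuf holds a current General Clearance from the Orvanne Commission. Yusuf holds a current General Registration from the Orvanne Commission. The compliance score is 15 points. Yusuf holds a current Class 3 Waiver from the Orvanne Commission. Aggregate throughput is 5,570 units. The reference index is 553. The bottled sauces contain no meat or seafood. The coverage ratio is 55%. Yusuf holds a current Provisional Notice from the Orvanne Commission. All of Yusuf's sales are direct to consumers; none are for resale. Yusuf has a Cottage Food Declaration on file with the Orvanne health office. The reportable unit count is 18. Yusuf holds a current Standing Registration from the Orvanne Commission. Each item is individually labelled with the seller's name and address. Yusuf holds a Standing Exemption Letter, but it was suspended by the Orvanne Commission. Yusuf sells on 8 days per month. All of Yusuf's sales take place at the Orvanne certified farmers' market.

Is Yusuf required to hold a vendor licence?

Exception (a) does not apply: the Standing Exemption Letter is not current.
Exception (b) does not apply: the compliance score is 15 points, short of 19 points.
Exception (c)'s conditions are all satisfied: the coverage ratio is 55%, meeting the 54% threshold; all sales are at a certified farmers' market. But applying paragraphs (g)–(l): (g) operates — a current General Registration is held. (h) would limit (g) — a current Class 3 Waiver is held — but (i) sets (h) aside: (i) operates against (h): aggregate throughput is 5,570 units, meeting the 4,450 units threshold. (j) is triggered (a current Standing Registration is held), but is displaced by (k): (k) is triggered — assessed value is $309,000, meeting the $307,500 threshold. (l), which would lift (k), does not operate here — the reference index is 553, not below 510. (c) is therefore removed.
All of (d)'s requirements are met (a Cottage Food Declaration is on file; a current Provisional Notice is held; the registered capacity is 2,550 units, meeting the 2,220 units threshold). Turning to paragraphs (m)–(n): (m) operates against (d): a current General Clearance is held. (n), which would lift (m), is not triggered — the reportable unit count is 18, short of 21. So (d) is unavailable.
Every exception is unavailable, so the rule governs.

Yes — Yusuf must hold a vendor licence.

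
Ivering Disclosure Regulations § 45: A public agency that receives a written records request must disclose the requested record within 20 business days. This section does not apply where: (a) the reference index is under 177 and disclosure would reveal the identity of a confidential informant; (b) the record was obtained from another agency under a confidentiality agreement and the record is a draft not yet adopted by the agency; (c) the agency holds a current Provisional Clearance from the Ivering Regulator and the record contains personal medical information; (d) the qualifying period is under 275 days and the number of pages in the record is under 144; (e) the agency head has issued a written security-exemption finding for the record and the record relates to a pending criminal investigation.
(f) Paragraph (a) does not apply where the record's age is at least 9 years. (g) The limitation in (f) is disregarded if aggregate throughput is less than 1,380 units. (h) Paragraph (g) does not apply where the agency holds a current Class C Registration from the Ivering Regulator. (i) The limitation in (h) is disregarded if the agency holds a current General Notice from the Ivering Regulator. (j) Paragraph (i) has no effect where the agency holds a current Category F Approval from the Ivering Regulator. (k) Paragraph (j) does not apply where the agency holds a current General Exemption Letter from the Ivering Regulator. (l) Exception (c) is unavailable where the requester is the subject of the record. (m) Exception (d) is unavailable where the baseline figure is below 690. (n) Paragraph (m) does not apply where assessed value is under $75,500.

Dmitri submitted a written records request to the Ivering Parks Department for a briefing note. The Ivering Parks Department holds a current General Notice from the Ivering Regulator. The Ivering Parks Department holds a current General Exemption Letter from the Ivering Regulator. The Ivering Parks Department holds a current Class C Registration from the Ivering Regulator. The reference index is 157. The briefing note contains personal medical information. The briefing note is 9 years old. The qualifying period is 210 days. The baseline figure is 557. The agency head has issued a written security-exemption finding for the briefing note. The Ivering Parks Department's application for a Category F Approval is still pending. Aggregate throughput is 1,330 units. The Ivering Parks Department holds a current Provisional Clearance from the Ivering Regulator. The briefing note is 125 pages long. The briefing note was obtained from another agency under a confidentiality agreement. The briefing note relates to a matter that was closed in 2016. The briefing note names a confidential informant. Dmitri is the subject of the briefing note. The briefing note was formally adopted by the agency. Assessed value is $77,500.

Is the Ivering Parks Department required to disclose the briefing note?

Exception (a)'s conditions are all satisfied: the reference index is 157, under the 177 limit; the briefing note names a confidential informant. As to paragraphs (f)–(k): (f) applies (the record's age is 9 years, meeting the 9 years threshold), but yields to (g): (g) operates against (f): aggregate throughput is 1,330 units, less than the 1,380 units limit. (h) would limit (g) — a current Class C Registration is held — but (i) sets (h) aside: (i) is engaged — a current General Notice is held. (j), which would lift (i), is not triggered — there is no Category F Approval in force. So (a) applies.
Exception (b) requires that the record is a draft not yet adopted by the agency; but the briefing note has been formally adopted, so (b) is unavailable.
Exception (c) is satisfied on its face — a current Provisional Clearance is held; the briefing note contains personal medical information. However, paragraph (l) must be considered: (l) operates against (c): Dmitri is the subject of the briefing note. (c) is therefore removed.
Exception (d) is satisfied on its face — the qualifying period is 210 days, under the 275 days limit; the number of pages in the record is 125, under the 144 limit. But applying paragraphs (m)–(n): (m) is engaged — the baseline figure is 557, below the 690 limit. (n) does not operate here (assessed value is $77,500, not under $75,500), so (m) stands. Exception (d) does not apply.
Exception (e) requires that the record relates to a pending criminal investigation; but the briefing note relates to a closed matter, so (e) is unavailable.

No — exception (a) applies; the Ivering Parks Department is not required to disclose the briefing note.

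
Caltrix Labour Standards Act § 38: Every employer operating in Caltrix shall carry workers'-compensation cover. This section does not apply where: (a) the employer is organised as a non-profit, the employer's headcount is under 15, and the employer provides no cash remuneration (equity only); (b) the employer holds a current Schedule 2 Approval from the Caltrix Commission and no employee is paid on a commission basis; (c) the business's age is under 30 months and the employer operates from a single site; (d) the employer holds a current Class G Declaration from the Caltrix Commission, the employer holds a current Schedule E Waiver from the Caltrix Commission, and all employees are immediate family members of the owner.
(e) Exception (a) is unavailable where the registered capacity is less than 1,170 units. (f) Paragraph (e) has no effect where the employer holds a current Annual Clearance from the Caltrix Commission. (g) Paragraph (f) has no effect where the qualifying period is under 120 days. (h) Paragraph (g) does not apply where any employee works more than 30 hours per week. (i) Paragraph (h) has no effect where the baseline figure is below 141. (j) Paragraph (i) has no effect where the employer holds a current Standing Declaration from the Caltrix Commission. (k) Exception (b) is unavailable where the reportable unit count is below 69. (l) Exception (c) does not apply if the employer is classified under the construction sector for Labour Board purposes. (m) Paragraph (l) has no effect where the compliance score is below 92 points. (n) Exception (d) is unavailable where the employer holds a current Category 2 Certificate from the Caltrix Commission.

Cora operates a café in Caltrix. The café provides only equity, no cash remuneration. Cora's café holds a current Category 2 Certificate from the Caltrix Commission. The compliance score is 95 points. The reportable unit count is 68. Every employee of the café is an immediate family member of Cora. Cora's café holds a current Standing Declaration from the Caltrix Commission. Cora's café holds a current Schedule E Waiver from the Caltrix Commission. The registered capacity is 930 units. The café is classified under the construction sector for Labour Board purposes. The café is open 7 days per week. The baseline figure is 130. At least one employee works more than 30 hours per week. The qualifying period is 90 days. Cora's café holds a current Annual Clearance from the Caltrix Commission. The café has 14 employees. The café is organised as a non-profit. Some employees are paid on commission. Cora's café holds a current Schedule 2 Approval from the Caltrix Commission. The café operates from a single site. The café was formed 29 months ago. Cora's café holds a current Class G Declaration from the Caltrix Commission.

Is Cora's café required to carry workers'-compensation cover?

No — exception (a) applies; Cora's café is not required to carry workers'-compensation cover.

Exception (a): the employer is a non-profit; the employer's headcount is 14, under the 15 limit; remuneration is equity-only — every condition holds. Under paragraphs (e)–(j): (e) is triggered (the registered capacity is 930 units, less than the 1,170 units limit), but is set aside by (f): (f) is engaged — a current Annual Clearance is held. (g) operates (the qualifying period is 90 days, under the 120 days limit), but is overridden by (h): (h) operates against (g): at least one employee exceeds 30 hours/week. (i) is triggered (the baseline figure is 130, below the 141 limit), but is displaced by (j): (j) applies — a current Standing Declaration is held. Exception (a) stands.
Exception (b) requires that no employee is paid on a commission basis; but some employees are paid on commission, so (b) is unavailable.
All of (c)'s requirements are met (the business's age is 29 months, under the 30 months limit; the employer operates from a single site). Turning to paragraphs (l)–(m): (l) operates against (c): the café is classified under the construction sector. (m) does not operate here (the compliance score is 95 points, not below 92 points), so (l) stands. (c) is therefore removed.
All of (d)'s requirements are met (a current Class G Declaration is held; a current Schedule E Waiver is held; every employee is an immediate family member). However, paragraph (n) must be considered: (n) operates against (d): a current Category 2 Certificate is held. (d) is therefore removed.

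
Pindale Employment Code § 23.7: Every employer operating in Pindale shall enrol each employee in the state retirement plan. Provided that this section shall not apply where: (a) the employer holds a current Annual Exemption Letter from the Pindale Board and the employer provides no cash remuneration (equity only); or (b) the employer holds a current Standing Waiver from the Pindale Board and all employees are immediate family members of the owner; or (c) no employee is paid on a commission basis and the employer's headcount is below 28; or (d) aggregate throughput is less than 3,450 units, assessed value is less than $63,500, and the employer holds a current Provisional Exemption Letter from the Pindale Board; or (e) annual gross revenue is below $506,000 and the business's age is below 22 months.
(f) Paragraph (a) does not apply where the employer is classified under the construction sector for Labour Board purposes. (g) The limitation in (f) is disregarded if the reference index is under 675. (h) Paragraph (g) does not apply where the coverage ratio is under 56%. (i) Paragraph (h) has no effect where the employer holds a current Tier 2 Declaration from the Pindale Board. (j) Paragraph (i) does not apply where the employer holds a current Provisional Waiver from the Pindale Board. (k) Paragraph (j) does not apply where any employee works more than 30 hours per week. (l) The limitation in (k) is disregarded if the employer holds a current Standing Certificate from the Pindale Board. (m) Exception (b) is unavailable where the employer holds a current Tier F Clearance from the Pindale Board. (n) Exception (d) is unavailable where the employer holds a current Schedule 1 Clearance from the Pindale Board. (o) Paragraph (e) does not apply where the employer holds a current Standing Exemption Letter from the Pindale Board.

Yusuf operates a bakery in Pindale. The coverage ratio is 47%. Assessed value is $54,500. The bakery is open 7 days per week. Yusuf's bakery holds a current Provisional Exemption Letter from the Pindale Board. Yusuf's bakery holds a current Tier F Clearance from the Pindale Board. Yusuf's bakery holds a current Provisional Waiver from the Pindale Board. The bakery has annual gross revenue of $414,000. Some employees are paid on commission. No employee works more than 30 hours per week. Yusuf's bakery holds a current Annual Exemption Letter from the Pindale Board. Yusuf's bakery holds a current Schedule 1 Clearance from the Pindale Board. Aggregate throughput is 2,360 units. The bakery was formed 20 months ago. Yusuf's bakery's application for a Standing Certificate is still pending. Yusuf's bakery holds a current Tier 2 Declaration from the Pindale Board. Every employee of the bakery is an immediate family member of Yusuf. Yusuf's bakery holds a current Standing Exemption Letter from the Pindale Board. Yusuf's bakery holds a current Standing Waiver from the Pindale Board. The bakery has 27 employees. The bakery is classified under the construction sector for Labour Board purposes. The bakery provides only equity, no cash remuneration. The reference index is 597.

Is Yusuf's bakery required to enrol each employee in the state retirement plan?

Yes — Yusuf's bakery must enrol each employee in the state retirement plan.

Exception (a)'s conditions are all satisfied: a current Annual Exemption Letter is held; remuneration is equity-only. Turning to paragraphs (f)–(l): (f) is triggered — the bakery is classified under the construction sector. (g) is triggered (the reference index is 597, under the 675 limit), but is set aside by (h): (h) is triggered — the coverage ratio is 47%, under the 56% limit. (i) would limit (h) — a current Tier 2 Declaration is held — but (j) sets (i) aside: (j) operates against (i): a current Provisional Waiver is held. (k), which would lift (j), does not operate here — no employee exceeds 30 hours/week. So (a) is unavailable.
Exception (b) is satisfied on its face — a current Standing Waiver is held; every employee is an immediate family member. But: (m) operates — a current Tier F Clearance is held. (b) is therefore removed.
Exception (c) requires that no employee is paid on a commission basis; but some employees are paid on commission, so (c) is unavailable.
Exception (d): aggregate throughput is 2,360 units, less than the 3,450 units limit; assessed value is $54,500, less than the $63,500 limit; a current Provisional Exemption Letter is held — every condition holds. But applying paragraph (n): (n) operates against (d): a current Schedule 1 Clearance is held. Exception (d) does not apply.
All of (e)'s requirements are met (annual gross revenue is $414,000, below the $506,000 limit; the business's age is 20 months, below the 22 months limit). But applying paragraph (o): (o) operates against (e): a current Standing Exemption Letter is held. So (e) is unavailable.
No exception applies. The general rule governs.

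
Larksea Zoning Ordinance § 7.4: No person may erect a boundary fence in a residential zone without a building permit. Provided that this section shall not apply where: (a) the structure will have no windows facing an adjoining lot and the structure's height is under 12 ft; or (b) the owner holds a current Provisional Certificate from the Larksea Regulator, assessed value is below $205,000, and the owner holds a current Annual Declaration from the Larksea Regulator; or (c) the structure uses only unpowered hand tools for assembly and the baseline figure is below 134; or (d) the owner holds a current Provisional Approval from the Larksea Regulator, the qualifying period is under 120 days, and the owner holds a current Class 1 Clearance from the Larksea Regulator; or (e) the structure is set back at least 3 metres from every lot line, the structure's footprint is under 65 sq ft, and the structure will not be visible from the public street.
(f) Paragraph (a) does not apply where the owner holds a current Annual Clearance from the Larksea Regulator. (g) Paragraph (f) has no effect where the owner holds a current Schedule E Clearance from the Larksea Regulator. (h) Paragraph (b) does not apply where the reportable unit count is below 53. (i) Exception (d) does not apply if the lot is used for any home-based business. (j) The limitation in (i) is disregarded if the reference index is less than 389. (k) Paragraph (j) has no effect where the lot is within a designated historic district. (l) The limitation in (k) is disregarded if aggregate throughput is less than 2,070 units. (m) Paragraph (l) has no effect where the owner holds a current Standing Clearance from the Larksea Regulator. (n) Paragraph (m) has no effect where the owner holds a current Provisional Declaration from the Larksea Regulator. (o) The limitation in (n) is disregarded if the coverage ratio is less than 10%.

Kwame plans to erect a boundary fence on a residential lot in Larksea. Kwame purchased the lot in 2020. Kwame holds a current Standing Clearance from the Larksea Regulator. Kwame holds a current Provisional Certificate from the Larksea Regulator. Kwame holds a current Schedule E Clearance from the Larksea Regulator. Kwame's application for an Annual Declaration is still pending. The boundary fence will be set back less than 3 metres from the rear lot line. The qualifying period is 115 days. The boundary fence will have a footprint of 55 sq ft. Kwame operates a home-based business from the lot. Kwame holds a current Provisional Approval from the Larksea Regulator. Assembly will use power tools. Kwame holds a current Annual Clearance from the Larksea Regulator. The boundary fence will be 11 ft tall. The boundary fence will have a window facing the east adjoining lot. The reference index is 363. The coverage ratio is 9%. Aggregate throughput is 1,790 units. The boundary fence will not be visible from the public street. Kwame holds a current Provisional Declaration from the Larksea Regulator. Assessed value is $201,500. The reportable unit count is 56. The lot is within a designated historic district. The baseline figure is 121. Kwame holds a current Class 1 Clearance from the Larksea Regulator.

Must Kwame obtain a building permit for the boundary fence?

Exception (a) requires that the structure will have no windows facing an adjoining lot; but a window faces an adjoining lot, so (a) is unavailable.
Exception (b) fails — the Annual Declaration is not current.
Exception (c) fails — assembly uses power tools.
Exception (d)'s conditions are all satisfied: a current Provisional Approval is held; the qualifying period is 115 days, under the 120 days limit; a current Class 1 Clearance is held. But: (i) applies — a home-based business operates on the lot. (j) would limit (i) — the reference index is 363, less than the 389 limit — but (k) sets (j) aside: (k) operates against (j): the lot is in a historic district. (l) would limit (k) — aggregate throughput is 1,790 units, less than the 2,070 units limit — but (m) sets (l) aside: (m) operates against (l): a current Standing Clearance is held. (n) would limit (m) — a current Provisional Declaration is held — but (o) sets (n) aside: (o) operates against (n): the coverage ratio is 9%, less than the 10% limit. (d) is therefore removed.
Exception (e) fails — the rear setback is under 3 m.
No exception displaces § 7.4.

Yes — Kwame must obtain a building permit.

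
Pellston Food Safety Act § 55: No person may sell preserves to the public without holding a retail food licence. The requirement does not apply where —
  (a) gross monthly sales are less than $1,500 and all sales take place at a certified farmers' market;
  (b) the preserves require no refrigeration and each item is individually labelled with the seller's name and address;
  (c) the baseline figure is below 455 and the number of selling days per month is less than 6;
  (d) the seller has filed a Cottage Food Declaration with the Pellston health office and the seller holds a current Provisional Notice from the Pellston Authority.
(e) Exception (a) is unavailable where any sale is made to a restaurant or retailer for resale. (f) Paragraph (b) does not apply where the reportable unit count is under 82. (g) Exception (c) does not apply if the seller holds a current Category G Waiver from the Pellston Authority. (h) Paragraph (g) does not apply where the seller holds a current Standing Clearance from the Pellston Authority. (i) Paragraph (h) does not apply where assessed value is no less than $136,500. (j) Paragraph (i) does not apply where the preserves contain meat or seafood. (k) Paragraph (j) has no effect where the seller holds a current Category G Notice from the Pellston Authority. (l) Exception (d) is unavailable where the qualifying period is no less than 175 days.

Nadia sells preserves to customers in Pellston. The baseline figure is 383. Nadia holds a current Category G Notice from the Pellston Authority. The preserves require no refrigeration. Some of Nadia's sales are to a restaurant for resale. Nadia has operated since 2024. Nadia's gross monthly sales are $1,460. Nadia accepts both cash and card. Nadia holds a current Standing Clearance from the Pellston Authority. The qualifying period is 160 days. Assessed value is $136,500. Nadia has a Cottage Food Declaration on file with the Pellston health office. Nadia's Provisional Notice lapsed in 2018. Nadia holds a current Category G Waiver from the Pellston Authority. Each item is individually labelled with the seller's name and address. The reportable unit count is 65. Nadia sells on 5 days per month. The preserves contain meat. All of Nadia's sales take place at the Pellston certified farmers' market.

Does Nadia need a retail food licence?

All of (a)'s requirements are met (gross monthly sales are $1,460, less than the $1,500 limit; all sales are at a certified farmers' market). But: (e) applies — some sales are to a restaurant for resale. So (a) is unavailable.
Exception (b) is satisfied on its face — the preserves are shelf-stable; items are individually labelled. However, paragraph (f) must be considered: (f) applies — the reportable unit count is 65, under the 82 limit. (b) is therefore removed.
All of (c)'s requirements are met (the baseline figure is 383, below the 455 limit; the number of selling days per month is 5, less than the 6 limit). However, paragraphs (g)–(k) must be considered: (g) applies — a current Category G Waiver is held. (h) is engaged (a current Standing Clearance is held), but is itself disapplied by (i): (i) operates against (h): assessed value is $136,500, meeting the $136,500 threshold. (j) would limit (i) — the preserves contain meat — but (k) sets (j) aside: (k) operates against (j): a current Category G Notice is held. Exception (c) does not apply.
Exception (d) does not apply: the Provisional Notice is not current.
No exception is made out. Nadia falls within the general rule.

Yes — Nadia must hold a retail food licence.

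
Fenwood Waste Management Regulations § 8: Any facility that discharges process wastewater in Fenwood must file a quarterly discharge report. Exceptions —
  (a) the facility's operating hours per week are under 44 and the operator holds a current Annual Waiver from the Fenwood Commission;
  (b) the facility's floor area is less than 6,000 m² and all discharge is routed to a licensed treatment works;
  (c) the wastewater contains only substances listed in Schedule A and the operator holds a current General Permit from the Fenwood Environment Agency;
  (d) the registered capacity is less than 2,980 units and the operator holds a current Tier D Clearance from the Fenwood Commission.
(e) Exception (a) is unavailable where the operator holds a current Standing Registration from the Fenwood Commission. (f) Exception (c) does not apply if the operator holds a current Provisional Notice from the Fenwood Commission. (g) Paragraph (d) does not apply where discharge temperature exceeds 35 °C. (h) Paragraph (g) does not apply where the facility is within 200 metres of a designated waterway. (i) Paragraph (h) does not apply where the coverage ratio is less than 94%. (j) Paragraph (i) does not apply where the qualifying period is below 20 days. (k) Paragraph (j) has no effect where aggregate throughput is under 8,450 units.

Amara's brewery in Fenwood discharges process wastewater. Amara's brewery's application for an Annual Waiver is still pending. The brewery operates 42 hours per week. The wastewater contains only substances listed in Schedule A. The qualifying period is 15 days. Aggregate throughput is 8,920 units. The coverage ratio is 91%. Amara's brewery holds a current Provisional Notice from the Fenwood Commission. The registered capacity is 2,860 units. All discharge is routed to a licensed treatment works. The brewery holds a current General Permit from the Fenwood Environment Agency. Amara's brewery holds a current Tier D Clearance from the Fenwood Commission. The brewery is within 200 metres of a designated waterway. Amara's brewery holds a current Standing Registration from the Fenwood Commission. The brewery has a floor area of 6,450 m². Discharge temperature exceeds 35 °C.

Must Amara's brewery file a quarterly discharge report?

Exception (a) does not apply: there is no Annual Waiver in force.
Exception (b) fails — the facility's floor area is 6,450 m², not less than 6,000 m².
Exception (c): the wastewater is Schedule-A-only; a current General Permit is held — every condition holds. But applying paragraph (f): (f) operates against (c): a current Provisional Notice is held. So (c) is unavailable.
Exception (d): the registered capacity is 2,860 units, less than the 2,980 units limit; a current Tier D Clearance is held — every condition holds. Applying paragraphs (g)–(k): (g) would limit (d) — discharge temperature exceeds 35 °C — but (h) sets (g) aside: (h) operates against (g): the brewery is within 200 m of a designated waterway. (i) would limit (h) — the coverage ratio is 91%, less than the 94% limit — but (j) sets (i) aside: (j) is triggered — the qualifying period is 15 days, below the 20 days limit. (k) is not triggered (aggregate throughput is 8,920 units, not under 8,450 units), so (j) stands. (d) remains available.

No — exception (d) applies; Amara's brewery is not required to file a quarterly discharge report.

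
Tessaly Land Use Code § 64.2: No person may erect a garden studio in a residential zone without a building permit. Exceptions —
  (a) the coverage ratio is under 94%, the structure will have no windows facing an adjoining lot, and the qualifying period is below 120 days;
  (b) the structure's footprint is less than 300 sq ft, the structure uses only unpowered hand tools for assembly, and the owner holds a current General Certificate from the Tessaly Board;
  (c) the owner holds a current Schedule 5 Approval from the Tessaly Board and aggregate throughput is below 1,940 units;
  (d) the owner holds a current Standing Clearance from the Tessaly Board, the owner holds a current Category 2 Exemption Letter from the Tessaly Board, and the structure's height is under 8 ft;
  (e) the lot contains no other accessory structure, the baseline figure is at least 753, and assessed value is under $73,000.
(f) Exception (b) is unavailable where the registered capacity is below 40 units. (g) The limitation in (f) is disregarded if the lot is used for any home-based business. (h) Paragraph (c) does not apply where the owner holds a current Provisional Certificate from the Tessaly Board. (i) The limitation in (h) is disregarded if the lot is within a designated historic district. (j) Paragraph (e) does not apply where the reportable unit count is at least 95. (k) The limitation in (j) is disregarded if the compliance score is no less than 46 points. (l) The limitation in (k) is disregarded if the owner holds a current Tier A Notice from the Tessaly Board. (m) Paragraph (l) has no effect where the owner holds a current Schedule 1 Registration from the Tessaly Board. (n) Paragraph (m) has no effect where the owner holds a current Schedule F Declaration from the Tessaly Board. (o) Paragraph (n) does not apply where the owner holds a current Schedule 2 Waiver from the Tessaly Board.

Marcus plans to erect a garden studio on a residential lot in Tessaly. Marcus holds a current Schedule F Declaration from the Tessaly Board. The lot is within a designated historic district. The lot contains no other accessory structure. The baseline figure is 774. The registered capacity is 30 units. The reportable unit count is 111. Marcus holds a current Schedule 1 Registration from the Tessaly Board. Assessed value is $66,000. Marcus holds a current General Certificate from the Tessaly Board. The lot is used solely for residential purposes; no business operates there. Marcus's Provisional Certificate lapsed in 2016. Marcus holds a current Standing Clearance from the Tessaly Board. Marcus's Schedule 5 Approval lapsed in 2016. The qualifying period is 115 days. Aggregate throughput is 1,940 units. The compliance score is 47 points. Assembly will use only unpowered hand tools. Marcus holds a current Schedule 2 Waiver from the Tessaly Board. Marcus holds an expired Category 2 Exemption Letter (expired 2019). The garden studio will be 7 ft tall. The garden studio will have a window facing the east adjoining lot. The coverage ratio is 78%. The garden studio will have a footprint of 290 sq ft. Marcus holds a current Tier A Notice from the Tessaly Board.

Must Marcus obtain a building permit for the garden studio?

Exception (a) fails — a window faces an adjoining lot.
All of (b)'s requirements are met (the structure's footprint is 290 sq ft, less than the 300 sq ft limit; assembly uses only hand tools; a current General Certificate is held). However, paragraphs (f)–(g) must be considered: (f) applies — the registered capacity is 30 units, below the 40 units limit. (g), which would lift (f), is not engaged — the lot is solely residential. (b) is therefore removed.
Exception (c) fails — there is no Schedule 5 Approval in force.
Exception (d) fails — there is no Category 2 Exemption Letter in force.
Exception (e)'s conditions are all satisfied: the lot has no other accessory structure; the baseline figure is 774, meeting the 753 threshold; assessed value is $66,000, under the $73,000 limit. As to paragraphs (j)–(o): (j) would limit (e) — the reportable unit count is 111, meeting the 95 threshold — but (k) sets (j) aside: (k) applies — the compliance score is 47 points, meeting the 46 points threshold. (l) operates (a current Tier A Notice is held), but yields to (m): (m) operates against (l): a current Schedule 1 Registration is held. (n) is triggered (a current Schedule F Declaration is held), but is overridden by (o): (o) is triggered — a current Schedule 2 Waiver is held. Exception (e) stands.

No — exception (e) applies; Marcus does not need a building permit.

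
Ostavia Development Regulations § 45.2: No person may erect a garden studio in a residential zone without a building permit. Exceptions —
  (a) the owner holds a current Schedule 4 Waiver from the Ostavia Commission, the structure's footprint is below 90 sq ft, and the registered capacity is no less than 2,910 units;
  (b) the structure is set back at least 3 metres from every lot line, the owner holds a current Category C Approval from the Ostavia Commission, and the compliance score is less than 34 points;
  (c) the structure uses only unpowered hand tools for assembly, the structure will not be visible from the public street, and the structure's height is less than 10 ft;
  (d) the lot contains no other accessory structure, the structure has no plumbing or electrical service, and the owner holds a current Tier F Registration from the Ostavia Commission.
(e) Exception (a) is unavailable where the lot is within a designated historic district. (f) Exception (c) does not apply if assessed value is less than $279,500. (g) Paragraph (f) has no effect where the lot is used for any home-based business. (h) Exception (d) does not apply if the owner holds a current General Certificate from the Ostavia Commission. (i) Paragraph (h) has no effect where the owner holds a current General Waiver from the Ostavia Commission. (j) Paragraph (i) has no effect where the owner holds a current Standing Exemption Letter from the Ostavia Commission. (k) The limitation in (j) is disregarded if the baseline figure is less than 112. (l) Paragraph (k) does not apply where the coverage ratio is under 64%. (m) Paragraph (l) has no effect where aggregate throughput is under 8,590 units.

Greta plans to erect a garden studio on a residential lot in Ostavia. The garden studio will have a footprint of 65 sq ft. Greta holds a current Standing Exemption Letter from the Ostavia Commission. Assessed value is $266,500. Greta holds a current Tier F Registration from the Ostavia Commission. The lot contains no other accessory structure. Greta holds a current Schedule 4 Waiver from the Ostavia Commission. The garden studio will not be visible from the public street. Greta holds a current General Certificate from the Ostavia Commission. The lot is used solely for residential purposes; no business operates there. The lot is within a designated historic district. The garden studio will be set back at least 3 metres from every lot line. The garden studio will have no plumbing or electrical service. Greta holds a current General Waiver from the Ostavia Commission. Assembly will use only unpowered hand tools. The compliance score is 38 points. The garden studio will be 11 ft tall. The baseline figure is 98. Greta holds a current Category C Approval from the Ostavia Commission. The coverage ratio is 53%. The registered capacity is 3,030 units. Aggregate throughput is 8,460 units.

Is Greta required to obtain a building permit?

Exception (a)'s conditions are all satisfied: a current Schedule 4 Waiver is held; the structure's footprint is 65 sq ft, below the 90 sq ft limit; the registered capacity is 3,030 units, meeting the 2,910 units threshold. But: (e) operates against (a): the lot is in a historic district. So (a) is unavailable.
Exception (b) requires that the compliance score is less than 34 points; but the compliance score is 38 points, not less than 34 points, so (b) is unavailable.
Exception (c) fails — the structure's height is 11 ft, not less than 10 ft.
All of (d)'s requirements are met (the lot has no other accessory structure; there is no plumbing or electrical service; a current Tier F Registration is held). As to paragraphs (h)–(m): (h) would limit (d) — a current General Certificate is held — but (i) sets (h) aside: (i) applies — a current General Waiver is held. (j) would limit (i) — a current Standing Exemption Letter is held — but (k) sets (j) aside: (k) operates against (j): the baseline figure is 98, less than the 112 limit. (l) is engaged (the coverage ratio is 53%, under the 64% limit), but is itself disapplied by (m): (m) operates against (l): aggregate throughput is 8,460 units, under the 8,590 units limit. So (d) applies.

No — exception (d) applies; Greta does not need a building permit.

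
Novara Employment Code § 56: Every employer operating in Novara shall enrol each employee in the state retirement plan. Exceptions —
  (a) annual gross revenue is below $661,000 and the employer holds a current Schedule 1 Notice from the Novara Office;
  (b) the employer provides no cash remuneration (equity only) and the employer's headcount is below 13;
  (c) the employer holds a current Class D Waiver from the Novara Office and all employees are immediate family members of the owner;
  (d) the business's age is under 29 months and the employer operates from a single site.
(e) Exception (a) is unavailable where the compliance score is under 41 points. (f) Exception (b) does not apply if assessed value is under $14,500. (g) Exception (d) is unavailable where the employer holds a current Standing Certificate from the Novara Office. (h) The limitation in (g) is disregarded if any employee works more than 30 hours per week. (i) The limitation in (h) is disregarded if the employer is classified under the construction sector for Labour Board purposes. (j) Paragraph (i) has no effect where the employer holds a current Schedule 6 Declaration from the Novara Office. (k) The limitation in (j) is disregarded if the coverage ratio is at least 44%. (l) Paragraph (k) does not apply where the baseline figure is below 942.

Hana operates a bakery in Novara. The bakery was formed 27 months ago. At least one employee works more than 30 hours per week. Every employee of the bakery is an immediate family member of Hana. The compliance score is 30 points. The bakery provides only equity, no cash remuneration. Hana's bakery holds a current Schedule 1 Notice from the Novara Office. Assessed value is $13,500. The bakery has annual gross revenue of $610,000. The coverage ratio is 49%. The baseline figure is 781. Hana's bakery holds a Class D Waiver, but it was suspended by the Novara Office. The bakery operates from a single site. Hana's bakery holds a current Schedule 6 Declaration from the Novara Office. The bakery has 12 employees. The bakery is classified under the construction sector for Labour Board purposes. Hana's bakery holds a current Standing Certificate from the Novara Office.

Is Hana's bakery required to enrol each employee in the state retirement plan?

Exception (a): annual gross revenue is $610,000, below the $661,000 limit; a current Schedule 1 Notice is held — every condition holds. But applying paragraph (e): (e) operates against (a): the compliance score is 30 points, under the 41 points limit. (a) is therefore removed.
Exception (b)'s conditions are all satisfied: remuneration is equity-only; the employer's headcount is 12, below the 13 limit. However, paragraph (f) must be considered: (f) operates against (b): assessed value is $13,500, under the $14,500 limit. Exception (b) does not apply.
Exception (c) does not apply: the Class D Waiver is not current.
All of (d)'s requirements are met (the business's age is 27 months, under the 29 months limit; the employer operates from a single site). Considering the limiting provisions: (g) operates (a current Standing Certificate is held), but is displaced by (h): (h) operates against (g): at least one employee exceeds 30 hours/week. (i) would limit (h) — the bakery is classified under the construction sector — but (j) sets (i) aside: (j) applies — a current Schedule 6 Declaration is held. (k) operates (the coverage ratio is 49%, meeting the 44% threshold), but is overridden by (l): (l) operates — the baseline figure is 781, below the 942 limit. Exception (d) stands.

No — exception (d) applies; Hana's bakery is not required to enrol each employee in the state retirement plan.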